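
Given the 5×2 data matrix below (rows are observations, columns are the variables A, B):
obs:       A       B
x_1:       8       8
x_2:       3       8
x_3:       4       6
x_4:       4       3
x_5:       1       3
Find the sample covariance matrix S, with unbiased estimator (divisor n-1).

Step 1 — column means:
  mean(A) = (8 + 3 + 4 + 4 + 1) / 5 = 20/5 = 4
  mean(B) = (8 + 8 + 6 + 3 + 3) / 5 = 28/5 = 5.6

Step 2 — sample covariance S[i,j] = (1/(n-1)) · Σ_k (x_{k,i} - mean_i) · (x_{k,j} - mean_j), with n-1 = 4.
  S[A,A] = ((4)·(4) + (-1)·(-1) + (0)·(0) + (0)·(0) + (-3)·(-3)) / 4 = 26/4 = 6.5
  S[A,B] = ((4)·(2.4) + (-1)·(2.4) + (0)·(0.4) + (0)·(-2.6) + (-3)·(-2.6)) / 4 = 15/4 = 3.75
  S[B,B] = ((2.4)·(2.4) + (2.4)·(2.4) + (0.4)·(0.4) + (-2.6)·(-2.6) + (-2.6)·(-2.6)) / 4 = 25.2/4 = 6.3

S is symmetric (S[j,i] = S[i,j]). Assembling:

S = [[6.5, 3.75],
 [3.75, 6.3]]


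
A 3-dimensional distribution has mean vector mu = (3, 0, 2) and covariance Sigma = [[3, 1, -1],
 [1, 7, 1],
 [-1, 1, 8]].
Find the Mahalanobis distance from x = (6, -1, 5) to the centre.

Step 1 — centre the observation: (x - mu) = (3, -1, 3).

Step 2 — invert Sigma (cofactor / det for 3×3, or solve directly):
  Sigma^{-1} = [[0.3716, -0.0608, 0.0541],
 [-0.0608, 0.1554, -0.027],
 [0.0541, -0.027, 0.1351]].

Step 3 — form the quadratic (x - mu)^T · Sigma^{-1} · (x - mu):
  Sigma^{-1} · (x - mu) = (1.3378, -0.4189, 0.5946).
  (x - mu)^T · [Sigma^{-1} · (x - mu)] = (3)·(1.3378) + (-1)·(-0.4189) + (3)·(0.5946) = 6.2162.

Step 4 — take square root: d = √(6.2162) ≈ 2.4932.

d(x, mu) = √(6.2162) ≈ 2.4932


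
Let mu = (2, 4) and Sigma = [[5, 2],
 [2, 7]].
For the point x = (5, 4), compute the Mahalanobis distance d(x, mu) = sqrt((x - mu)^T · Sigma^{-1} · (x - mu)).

Step 1 — centre the observation: (x - mu) = (3, 0).

Step 2 — invert Sigma. det(Sigma) = 5·7 - (2)² = 31.
  Sigma^{-1} = (1/det) · [[d, -b], [-b, a]] = [[0.2258, -0.0645],
 [-0.0645, 0.1613]].

Step 3 — form the quadratic (x - mu)^T · Sigma^{-1} · (x - mu):
  Sigma^{-1} · (x - mu) = (0.6774, -0.1935).
  (x - mu)^T · [Sigma^{-1} · (x - mu)] = (3)·(0.6774) + (0)·(-0.1935) = 2.0323.

Step 4 — take square root: d = √(2.0323) ≈ 1.4256.

d(x, mu) = √(2.0323) ≈ 1.4256


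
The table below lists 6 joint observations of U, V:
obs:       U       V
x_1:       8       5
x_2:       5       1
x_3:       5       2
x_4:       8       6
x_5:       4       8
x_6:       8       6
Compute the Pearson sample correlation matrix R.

Step 1 — column means:
  mean(U) = (8 + 5 + 5 + 8 + 4 + 8) / 6 = 38/6 = 6.3333
  mean(V) = (5 + 1 + 2 + 6 + 8 + 6) / 6 = 28/6 = 4.6667

Step 2 — sample variances and covariances s[i,j] = (1/(n-1)) · Σ_k (x_{k,i} - mean_i) · (x_{k,j} - mean_j), with n-1 = 5:
  s[U,U] = ((1.6667)·(1.6667) + (-1.3333)·(-1.3333) + (-1.3333)·(-1.3333) + (1.6667)·(1.6667) + (-2.3333)·(-2.3333) + (1.6667)·(1.6667)) / 5 = 17.3333/5 = 3.4667
  s[U,V] = ((1.6667)·(0.3333) + (-1.3333)·(-3.6667) + (-1.3333)·(-2.6667) + (1.6667)·(1.3333) + (-2.3333)·(3.3333) + (1.6667)·(1.3333)) / 5 = 5.6667/5 = 1.1333
  s[V,V] = ((0.3333)·(0.3333) + (-3.6667)·(-3.6667) + (-2.6667)·(-2.6667) + (1.3333)·(1.3333) + (3.3333)·(3.3333) + (1.3333)·(1.3333)) / 5 = 35.3333/5 = 7.0667
  Sample standard deviations s_i = √(s[i,i]):
  s(U) = √(3.4667) = 1.8619
  s(V) = √(7.0667) = 2.6583

Step 3 — r_{ij} = s_{ij} / (s_i · s_j):
  r[U,U] = 1 (diagonal).
  r[U,V] = 1.1333 / (1.8619 · 2.6583) = 1.1333 / 4.9495 = 0.229
  r[V,V] = 1 (diagonal).

R is symmetric with unit diagonal. Assembling:

R = [[1, 0.229],
 [0.229, 1]]


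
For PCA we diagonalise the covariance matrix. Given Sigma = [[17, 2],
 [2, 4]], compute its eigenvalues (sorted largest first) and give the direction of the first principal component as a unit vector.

Step 1 — characteristic polynomial of 2×2 Sigma:
  det(Sigma - λI) = λ² - trace · λ + det = 0.
  trace = 17 + 4 = 21, det = 17·4 - (2)² = 64.
Step 2 — discriminant:
  Δ = trace² - 4·det = 441 - 256 = 185.
Step 3 — eigenvalues:
  λ = (trace ± √Δ)/2 = (21 ± 13.6015)/2,
  λ_1 = 17.3007,  λ_2 = 3.6993.

Step 4 — unit eigenvector for λ_1: solve (Sigma - λ_1 I)v = 0. First row:
  (17 - 17.3007)·v_x + (2)·v_y = 0, i.e. (-0.3007)·v_x + (2)·v_y = 0,
  so v ∝ (b, λ_1 - a) = (2, 0.3007) = u.
  ||u|| = √((2)² + (0.3007)²) = √(4.0904) ≈ 2.0225,
  v_1 = u/||u|| ≈ (0.9889, 0.1487) (||v_1|| = 1).

λ_1 = 17.3007,  λ_2 = 3.6993;  v_1 ≈ (0.9889, 0.1487)


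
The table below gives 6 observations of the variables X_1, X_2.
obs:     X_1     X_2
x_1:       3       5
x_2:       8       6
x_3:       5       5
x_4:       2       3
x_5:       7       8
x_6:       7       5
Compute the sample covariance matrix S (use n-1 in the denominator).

Step 1 — column means:
  mean(X_1) = (3 + 8 + 5 + 2 + 7 + 7) / 6 = 32/6 = 5.3333
  mean(X_2) = (5 + 6 + 5 + 3 + 8 + 5) / 6 = 32/6 = 5.3333

Step 2 — sample covariance S[i,j] = (1/(n-1)) · Σ_k (x_{k,i} - mean_i) · (x_{k,j} - mean_j), with n-1 = 5.
  S[X_1,X_1] = ((-2.3333)·(-2.3333) + (2.6667)·(2.6667) + (-0.3333)·(-0.3333) + (-3.3333)·(-3.3333) + (1.6667)·(1.6667) + (1.6667)·(1.6667)) / 5 = 29.3333/5 = 5.8667
  S[X_1,X_2] = ((-2.3333)·(-0.3333) + (2.6667)·(0.6667) + (-0.3333)·(-0.3333) + (-3.3333)·(-2.3333) + (1.6667)·(2.6667) + (1.6667)·(-0.3333)) / 5 = 14.3333/5 = 2.8667
  S[X_2,X_2] = ((-0.3333)·(-0.3333) + (0.6667)·(0.6667) + (-0.3333)·(-0.3333) + (-2.3333)·(-2.3333) + (2.6667)·(2.6667) + (-0.3333)·(-0.3333)) / 5 = 13.3333/5 = 2.6667

S is symmetric (S[j,i] = S[i,j]). Assembling:

S = [[5.8667, 2.8667],
 [2.8667, 2.6667]]


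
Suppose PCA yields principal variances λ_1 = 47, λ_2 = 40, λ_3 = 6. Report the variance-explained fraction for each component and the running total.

Step 1 — total variance = trace(Sigma) = Σ λ_i = 47 + 40 + 6 = 93.

Step 2 — fraction explained by component i = λ_i / Σ λ:
  PC1: 47/93 = 0.5054
  PC2: 40/93 = 0.4301
  PC3: 6/93 = 0.0645

Step 3 — cumulative fraction after k components = (λ_1 + ... + λ_k) / Σ λ:
  k = 1: 47/93 = 0.5054
  k = 2: (47 + 40)/93 = 87/93 = 0.9355
  k = 3: (47 + 40 + 6)/93 = 93/93 = 1

Summary (fraction, with percent):

explained: PC1 0.5054 (50.54%), PC2 0.4301 (43.01%), PC3 0.0645 (6.45%);  cumulative: 0.5054, 0.9355, 1


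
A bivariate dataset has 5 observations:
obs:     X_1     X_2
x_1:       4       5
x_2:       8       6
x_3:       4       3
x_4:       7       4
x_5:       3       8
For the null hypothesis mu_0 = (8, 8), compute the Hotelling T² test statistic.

Step 1 — sample mean vector:
  mean(X_1) = (4 + 8 + 4 + 7 + 3) / 5 = 26/5 = 5.2
  mean(X_2) = (5 + 6 + 3 + 4 + 8) / 5 = 26/5 = 5.2
  x̄ = (5.2, 5.2),  deviation x̄ - mu_0 = (5.2, 5.2) - (8, 8) = (-2.8, -2.8).

Step 2 — sample covariance matrix, S[i,j] = (1/(n-1)) · Σ_k (x_{k,i} - mean_i) · (x_{k,j} - mean_j), divisor n-1 = 4:
  S[X_1,X_1] = ((-1.2)·(-1.2) + (2.8)·(2.8) + (-1.2)·(-1.2) + (1.8)·(1.8) + (-2.2)·(-2.2)) / 4 = 18.8/4 = 4.7
  S[X_1,X_2] = ((-1.2)·(-0.2) + (2.8)·(0.8) + (-1.2)·(-2.2) + (1.8)·(-1.2) + (-2.2)·(2.8)) / 4 = -3.2/4 = -0.8
  S[X_2,X_2] = ((-0.2)·(-0.2) + (0.8)·(0.8) + (-2.2)·(-2.2) + (-1.2)·(-1.2) + (2.8)·(2.8)) / 4 = 14.8/4 = 3.7
  S = [[4.7, -0.8],
 [-0.8, 3.7]].

Step 3 — invert S. det(S) = 4.7·3.7 - (-0.8)² = 16.75.
  S^{-1} = (1/det) · [[d, -b], [-b, a]] = [[0.2209, 0.0478],
 [0.0478, 0.2806]].

Step 4 — quadratic form (x̄ - mu_0)^T · S^{-1} · (x̄ - mu_0):
  S^{-1} · (x̄ - mu_0) = (-0.7522, -0.9194),
  (x̄ - mu_0)^T · [...] = (-2.8)·(-0.7522) + (-2.8)·(-0.9194) = 4.6806.

Step 5 — scale by n: T² = 5 · 4.6806 = 23.403.

T² ≈ 23.403


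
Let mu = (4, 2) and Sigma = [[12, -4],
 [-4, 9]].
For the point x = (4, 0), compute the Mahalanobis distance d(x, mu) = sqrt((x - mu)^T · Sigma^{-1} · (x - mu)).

Step 1 — centre the observation: (x - mu) = (0, -2).

Step 2 — invert Sigma. det(Sigma) = 12·9 - (-4)² = 92.
  Sigma^{-1} = (1/det) · [[d, -b], [-b, a]] = [[0.0978, 0.0435],
 [0.0435, 0.1304]].

Step 3 — form the quadratic (x - mu)^T · Sigma^{-1} · (x - mu):
  Sigma^{-1} · (x - mu) = (-0.087, -0.2609).
  (x - mu)^T · [Sigma^{-1} · (x - mu)] = (0)·(-0.087) + (-2)·(-0.2609) = 0.5217.

Step 4 — take square root: d = √(0.5217) ≈ 0.7223.

d(x, mu) = √(0.5217) ≈ 0.7223


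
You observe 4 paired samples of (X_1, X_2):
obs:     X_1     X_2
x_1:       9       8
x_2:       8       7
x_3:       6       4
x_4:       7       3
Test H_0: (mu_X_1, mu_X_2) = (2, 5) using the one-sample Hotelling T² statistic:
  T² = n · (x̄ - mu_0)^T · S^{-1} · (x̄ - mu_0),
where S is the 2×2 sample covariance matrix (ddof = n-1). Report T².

Step 1 — sample mean vector:
  mean(X_1) = (9 + 8 + 6 + 7) / 4 = 30/4 = 7.5
  mean(X_2) = (8 + 7 + 4 + 3) / 4 = 22/4 = 5.5
  x̄ = (7.5, 5.5),  deviation x̄ - mu_0 = (7.5, 5.5) - (2, 5) = (5.5, 0.5).

Step 2 — sample covariance matrix, S[i,j] = (1/(n-1)) · Σ_k (x_{k,i} - mean_i) · (x_{k,j} - mean_j), divisor n-1 = 3:
  S[X_1,X_1] = ((1.5)·(1.5) + (0.5)·(0.5) + (-1.5)·(-1.5) + (-0.5)·(-0.5)) / 3 = 5/3 = 1.6667
  S[X_1,X_2] = ((1.5)·(2.5) + (0.5)·(1.5) + (-1.5)·(-1.5) + (-0.5)·(-2.5)) / 3 = 8/3 = 2.6667
  S[X_2,X_2] = ((2.5)·(2.5) + (1.5)·(1.5) + (-1.5)·(-1.5) + (-2.5)·(-2.5)) / 3 = 17/3 = 5.6667
  S = [[1.6667, 2.6667],
 [2.6667, 5.6667]].

Step 3 — invert S. det(S) = 1.6667·5.6667 - (2.6667)² = 2.3333.
  S^{-1} = (1/det) · [[d, -b], [-b, a]] = [[2.4286, -1.1429],
 [-1.1429, 0.7143]].

Step 4 — quadratic form (x̄ - mu_0)^T · S^{-1} · (x̄ - mu_0):
  S^{-1} · (x̄ - mu_0) = (12.7857, -5.9286),
  (x̄ - mu_0)^T · [...] = (5.5)·(12.7857) + (0.5)·(-5.9286) = 67.3571.

Step 5 — scale by n: T² = 4 · 67.3571 = 269.4286.

T² ≈ 269.4286


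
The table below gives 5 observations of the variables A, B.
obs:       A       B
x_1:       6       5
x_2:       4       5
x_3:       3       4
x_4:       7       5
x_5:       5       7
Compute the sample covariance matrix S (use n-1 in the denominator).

Step 1 — column means:
  mean(A) = (6 + 4 + 3 + 7 + 5) / 5 = 25/5 = 5
  mean(B) = (5 + 5 + 4 + 5 + 7) / 5 = 26/5 = 5.2

Step 2 — sample covariance S[i,j] = (1/(n-1)) · Σ_k (x_{k,i} - mean_i) · (x_{k,j} - mean_j), with n-1 = 4.
  S[A,A] = ((1)·(1) + (-1)·(-1) + (-2)·(-2) + (2)·(2) + (0)·(0)) / 4 = 10/4 = 2.5
  S[A,B] = ((1)·(-0.2) + (-1)·(-0.2) + (-2)·(-1.2) + (2)·(-0.2) + (0)·(1.8)) / 4 = 2/4 = 0.5
  S[B,B] = ((-0.2)·(-0.2) + (-0.2)·(-0.2) + (-1.2)·(-1.2) + (-0.2)·(-0.2) + (1.8)·(1.8)) / 4 = 4.8/4 = 1.2

S is symmetric (S[j,i] = S[i,j]). Assembling:

S = [[2.5, 0.5],
 [0.5, 1.2]]


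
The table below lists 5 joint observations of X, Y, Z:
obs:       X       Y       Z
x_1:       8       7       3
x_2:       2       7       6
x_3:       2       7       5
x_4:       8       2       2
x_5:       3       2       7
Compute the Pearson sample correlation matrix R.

Step 1 — column means:
  mean(X) = (8 + 2 + 2 + 8 + 3) / 5 = 23/5 = 4.6
  mean(Y) = (7 + 7 + 7 + 2 + 2) / 5 = 25/5 = 5
  mean(Z) = (3 + 6 + 5 + 2 + 7) / 5 = 23/5 = 4.6

Step 2 — sample variances and covariances s[i,j] = (1/(n-1)) · Σ_k (x_{k,i} - mean_i) · (x_{k,j} - mean_j), with n-1 = 4:
  s[X,X] = ((3.4)·(3.4) + (-2.6)·(-2.6) + (-2.6)·(-2.6) + (3.4)·(3.4) + (-1.6)·(-1.6)) / 4 = 39.2/4 = 9.8
  s[X,Y] = ((3.4)·(2) + (-2.6)·(2) + (-2.6)·(2) + (3.4)·(-3) + (-1.6)·(-3)) / 4 = -9/4 = -2.25
  s[X,Z] = ((3.4)·(-1.6) + (-2.6)·(1.4) + (-2.6)·(0.4) + (3.4)·(-2.6) + (-1.6)·(2.4)) / 4 = -22.8/4 = -5.7
  s[Y,Y] = ((2)·(2) + (2)·(2) + (2)·(2) + (-3)·(-3) + (-3)·(-3)) / 4 = 30/4 = 7.5
  s[Y,Z] = ((2)·(-1.6) + (2)·(1.4) + (2)·(0.4) + (-3)·(-2.6) + (-3)·(2.4)) / 4 = 1/4 = 0.25
  s[Z,Z] = ((-1.6)·(-1.6) + (1.4)·(1.4) + (0.4)·(0.4) + (-2.6)·(-2.6) + (2.4)·(2.4)) / 4 = 17.2/4 = 4.3
  Sample standard deviations s_i = √(s[i,i]):
  s(X) = √(9.8) = 3.1305
  s(Y) = √(7.5) = 2.7386
  s(Z) = √(4.3) = 2.0736

Step 3 — r_{ij} = s_{ij} / (s_i · s_j):
  r[X,X] = 1 (diagonal).
  r[X,Y] = -2.25 / (3.1305 · 2.7386) = -2.25 / 8.5732 = -0.2624
  r[X,Z] = -5.7 / (3.1305 · 2.0736) = -5.7 / 6.4915 = -0.8781
  r[Y,Y] = 1 (diagonal).
  r[Y,Z] = 0.25 / (2.7386 · 2.0736) = 0.25 / 5.6789 = 0.044
  r[Z,Z] = 1 (diagonal).

R is symmetric with unit diagonal. Assembling:

R = [[1, -0.2624, -0.8781],
 [-0.2624, 1, 0.044],
 [-0.8781, 0.044, 1]]


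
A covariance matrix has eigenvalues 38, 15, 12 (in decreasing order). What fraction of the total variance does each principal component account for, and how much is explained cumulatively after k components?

Step 1 — total variance = trace(Sigma) = Σ λ_i = 38 + 15 + 12 = 65.

Step 2 — fraction explained by component i = λ_i / Σ λ:
  PC1: 38/65 = 0.5846
  PC2: 15/65 = 0.2308
  PC3: 12/65 = 0.1846

Step 3 — cumulative fraction after k components = (λ_1 + ... + λ_k) / Σ λ:
  k = 1: 38/65 = 0.5846
  k = 2: (38 + 15)/65 = 53/65 = 0.8154
  k = 3: (38 + 15 + 12)/65 = 65/65 = 1

Summary (fraction, with percent):

explained: PC1 0.5846 (58.46%), PC2 0.2308 (23.08%), PC3 0.1846 (18.46%);  cumulative: 0.5846, 0.8154, 1


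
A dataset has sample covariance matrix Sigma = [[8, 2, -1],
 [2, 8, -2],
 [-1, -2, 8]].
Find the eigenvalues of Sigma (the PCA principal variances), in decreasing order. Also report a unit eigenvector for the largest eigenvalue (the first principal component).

Step 1 — characteristic polynomial p(λ) = det(λI - Sigma) = λ³ - tr·λ² + c_1·λ - det, where tr = trace, c_1 = sum of the principal 2×2 minors, det = det(Sigma):
  tr = 8 + 8 + 8 = 24,
  c_1 = (8·8 - (2)²) + (8·8 - (-1)²) + (8·8 - (-2)²) = 60 + 63 + 60 = 183,
  det = 8·(8·8 - (-2)²) - (2)·((2)·8 - (-2)·(-1)) + (-1)·((2)·(-2) - 8·(-1)) = 8·(60) - (2)·(14) + (-1)·(4) = 448.
  So p(λ) = λ³ - 24λ² + 183λ - 448.
Step 2 — look for an integer root (rational root theorem: any rational root is an integer divisor of 448). Testing λ = 7:
  p(7) = 343 - 1176 + 1281 - 448 = 0  ✓
  Dividing out (λ - 7): p(λ) = (λ - 7)(λ² - 17λ + 64).
Step 3 — remaining eigenvalues from the quadratic λ² - 17λ + 64 = 0:
  Δ = 17² - 4·64 = 289 - 256 = 33,  λ = (17 ± √33)/2 = (17 ± 5.7446)/2 ≈ 11.3723 or 5.6277.
  Sorted: λ_1 = 11.3723,  λ_2 = 7,  λ_3 = 5.6277  (check: sum = 24 = tr ✓).

Step 4 — unit eigenvector for λ_1 ≈ 11.3723: v spans the null space of (Sigma - λ_1 I), whose rows are
  r_1 = (-3.3723, 2, -1),  r_2 = (2, -3.3723, -2),  r_3 = (-1, -2, -3.3723).
  v is orthogonal to every row, so take v ∝ r_1 × r_2 = ((2)·(-2) - (-1)·(-3.3723), (-1)·(2) - (-3.3723)·(-2), (-3.3723)·(-3.3723) - (2)·(2)) ≈ (-7.3723, -8.7446, 7.3723).
  Rescale (multiply by -1 so the first nonzero entry is positive): u = (7.3723, 8.7446, -7.3723).
  ||u|| = √((7.3723)² + (8.7446)² + (-7.3723)²) = √(185.1684) ≈ 13.6077,  v_1 = u/||u|| ≈ (0.5418, 0.6426, -0.5418) (||v_1|| = 1).

λ_1 = 11.3723,  λ_2 = 7,  λ_3 = 5.6277;  v_1 ≈ (0.5418, 0.6426, -0.5418)


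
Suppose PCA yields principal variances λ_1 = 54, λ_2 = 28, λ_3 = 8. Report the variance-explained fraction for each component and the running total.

Step 1 — total variance = trace(Sigma) = Σ λ_i = 54 + 28 + 8 = 90.

Step 2 — fraction explained by component i = λ_i / Σ λ:
  PC1: 54/90 = 0.6
  PC2: 28/90 = 0.3111
  PC3: 8/90 = 0.0889

Step 3 — cumulative fraction after k components = (λ_1 + ... + λ_k) / Σ λ:
  k = 1: 54/90 = 0.6
  k = 2: (54 + 28)/90 = 82/90 = 0.9111
  k = 3: (54 + 28 + 8)/90 = 90/90 = 1

Summary (fraction, with percent):

explained: PC1 0.6 (60%), PC2 0.3111 (31.11%), PC3 0.0889 (8.89%);  cumulative: 0.6, 0.9111, 1


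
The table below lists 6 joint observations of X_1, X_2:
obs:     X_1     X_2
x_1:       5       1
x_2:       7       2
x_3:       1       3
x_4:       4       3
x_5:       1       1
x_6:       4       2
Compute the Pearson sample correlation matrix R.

Step 1 — column means:
  mean(X_1) = (5 + 7 + 1 + 4 + 1 + 4) / 6 = 22/6 = 3.6667
  mean(X_2) = (1 + 2 + 3 + 3 + 1 + 2) / 6 = 12/6 = 2

Step 2 — sample variances and covariances s[i,j] = (1/(n-1)) · Σ_k (x_{k,i} - mean_i) · (x_{k,j} - mean_j), with n-1 = 5:
  s[X_1,X_1] = ((1.3333)·(1.3333) + (3.3333)·(3.3333) + (-2.6667)·(-2.6667) + (0.3333)·(0.3333) + (-2.6667)·(-2.6667) + (0.3333)·(0.3333)) / 5 = 27.3333/5 = 5.4667
  s[X_1,X_2] = ((1.3333)·(-1) + (3.3333)·(0) + (-2.6667)·(1) + (0.3333)·(1) + (-2.6667)·(-1) + (0.3333)·(0)) / 5 = -1/5 = -0.2
  s[X_2,X_2] = ((-1)·(-1) + (0)·(0) + (1)·(1) + (1)·(1) + (-1)·(-1) + (0)·(0)) / 5 = 4/5 = 0.8
  Sample standard deviations s_i = √(s[i,i]):
  s(X_1) = √(5.4667) = 2.3381
  s(X_2) = √(0.8) = 0.8944

Step 3 — r_{ij} = s_{ij} / (s_i · s_j):
  r[X_1,X_1] = 1 (diagonal).
  r[X_1,X_2] = -0.2 / (2.3381 · 0.8944) = -0.2 / 2.0913 = -0.0956
  r[X_2,X_2] = 1 (diagonal).

R is symmetric with unit diagonal. Assembling:

R = [[1, -0.0956],
 [-0.0956, 1]]


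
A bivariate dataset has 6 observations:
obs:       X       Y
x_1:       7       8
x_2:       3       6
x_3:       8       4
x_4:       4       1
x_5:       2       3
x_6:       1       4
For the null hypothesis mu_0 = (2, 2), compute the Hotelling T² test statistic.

Step 1 — sample mean vector:
  mean(X) = (7 + 3 + 8 + 4 + 2 + 1) / 6 = 25/6 = 4.1667
  mean(Y) = (8 + 6 + 4 + 1 + 3 + 4) / 6 = 26/6 = 4.3333
  x̄ = (4.1667, 4.3333),  deviation x̄ - mu_0 = (4.1667, 4.3333) - (2, 2) = (2.1667, 2.3333).

Step 2 — sample covariance matrix, S[i,j] = (1/(n-1)) · Σ_k (x_{k,i} - mean_i) · (x_{k,j} - mean_j), divisor n-1 = 5:
  S[X,X] = ((2.8333)·(2.8333) + (-1.1667)·(-1.1667) + (3.8333)·(3.8333) + (-0.1667)·(-0.1667) + (-2.1667)·(-2.1667) + (-3.1667)·(-3.1667)) / 5 = 38.8333/5 = 7.7667
  S[X,Y] = ((2.8333)·(3.6667) + (-1.1667)·(1.6667) + (3.8333)·(-0.3333) + (-0.1667)·(-3.3333) + (-2.1667)·(-1.3333) + (-3.1667)·(-0.3333)) / 5 = 11.6667/5 = 2.3333
  S[Y,Y] = ((3.6667)·(3.6667) + (1.6667)·(1.6667) + (-0.3333)·(-0.3333) + (-3.3333)·(-3.3333) + (-1.3333)·(-1.3333) + (-0.3333)·(-0.3333)) / 5 = 29.3333/5 = 5.8667
  S = [[7.7667, 2.3333],
 [2.3333, 5.8667]].

Step 3 — invert S. det(S) = 7.7667·5.8667 - (2.3333)² = 40.12.
  S^{-1} = (1/det) · [[d, -b], [-b, a]] = [[0.1462, -0.0582],
 [-0.0582, 0.1936]].

Step 4 — quadratic form (x̄ - mu_0)^T · S^{-1} · (x̄ - mu_0):
  S^{-1} · (x̄ - mu_0) = (0.1811, 0.3257),
  (x̄ - mu_0)^T · [...] = (2.1667)·(0.1811) + (2.3333)·(0.3257) = 1.1524.

Step 5 — scale by n: T² = 6 · 1.1524 = 6.9143.

T² ≈ 6.9143


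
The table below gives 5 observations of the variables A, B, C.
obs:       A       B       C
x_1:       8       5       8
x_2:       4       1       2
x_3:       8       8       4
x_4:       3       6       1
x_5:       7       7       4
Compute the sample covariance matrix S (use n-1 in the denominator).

Step 1 — column means:
  mean(A) = (8 + 4 + 8 + 3 + 7) / 5 = 30/5 = 6
  mean(B) = (5 + 1 + 8 + 6 + 7) / 5 = 27/5 = 5.4
  mean(C) = (8 + 2 + 4 + 1 + 4) / 5 = 19/5 = 3.8

Step 2 — sample covariance S[i,j] = (1/(n-1)) · Σ_k (x_{k,i} - mean_i) · (x_{k,j} - mean_j), with n-1 = 4.
  S[A,A] = ((2)·(2) + (-2)·(-2) + (2)·(2) + (-3)·(-3) + (1)·(1)) / 4 = 22/4 = 5.5
  S[A,B] = ((2)·(-0.4) + (-2)·(-4.4) + (2)·(2.6) + (-3)·(0.6) + (1)·(1.6)) / 4 = 13/4 = 3.25
  S[A,C] = ((2)·(4.2) + (-2)·(-1.8) + (2)·(0.2) + (-3)·(-2.8) + (1)·(0.2)) / 4 = 21/4 = 5.25
  S[B,B] = ((-0.4)·(-0.4) + (-4.4)·(-4.4) + (2.6)·(2.6) + (0.6)·(0.6) + (1.6)·(1.6)) / 4 = 29.2/4 = 7.3
  S[B,C] = ((-0.4)·(4.2) + (-4.4)·(-1.8) + (2.6)·(0.2) + (0.6)·(-2.8) + (1.6)·(0.2)) / 4 = 5.4/4 = 1.35
  S[C,C] = ((4.2)·(4.2) + (-1.8)·(-1.8) + (0.2)·(0.2) + (-2.8)·(-2.8) + (0.2)·(0.2)) / 4 = 28.8/4 = 7.2

S is symmetric (S[j,i] = S[i,j]). Assembling:

S = [[5.5, 3.25, 5.25],
 [3.25, 7.3, 1.35],
 [5.25, 1.35, 7.2]]


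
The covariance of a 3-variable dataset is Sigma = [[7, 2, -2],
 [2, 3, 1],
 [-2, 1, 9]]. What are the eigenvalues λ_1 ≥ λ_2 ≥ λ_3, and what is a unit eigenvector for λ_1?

Step 1 — characteristic polynomial p(λ) = det(λI - Sigma) = λ³ - tr·λ² + c_1·λ - det, where tr = trace, c_1 = sum of the principal 2×2 minors, det = det(Sigma):
  tr = 7 + 3 + 9 = 19,
  c_1 = (7·3 - (2)²) + (7·9 - (-2)²) + (3·9 - (1)²) = 17 + 59 + 26 = 102,
  det = 7·(3·9 - (1)²) - (2)·((2)·9 - (1)·(-2)) + (-2)·((2)·(1) - 3·(-2)) = 7·(26) - (2)·(20) + (-2)·(8) = 126.
  So p(λ) = λ³ - 19λ² + 102λ - 126.
Step 2 — look for an integer root (rational root theorem: any rational root is an integer divisor of 126). Testing λ = 7:
  p(7) = 343 - 931 + 714 - 126 = 0  ✓
  Dividing out (λ - 7): p(λ) = (λ - 7)(λ² - 12λ + 18).
Step 3 — remaining eigenvalues from the quadratic λ² - 12λ + 18 = 0:
  Δ = 12² - 4·18 = 144 - 72 = 72,  λ = (12 ± √72)/2 = (12 ± 8.4853)/2 ≈ 10.2426 or 1.7574.
  Sorted: λ_1 = 10.2426,  λ_2 = 7,  λ_3 = 1.7574  (check: sum = 19 = tr ✓).

Step 4 — unit eigenvector for λ_1 ≈ 10.2426: v spans the null space of (Sigma - λ_1 I), whose rows are
  r_1 = (-3.2426, 2, -2),  r_2 = (2, -7.2426, 1),  r_3 = (-2, 1, -1.2426).
  v is orthogonal to every row, so take v ∝ r_1 × r_2 = ((2)·(1) - (-2)·(-7.2426), (-2)·(2) - (-3.2426)·(1), (-3.2426)·(-7.2426) - (2)·(2)) ≈ (-12.4853, -0.7574, 19.4853).
  Rescale (multiply by -1 so the first nonzero entry is positive): u = (12.4853, 0.7574, -19.4853).
  ||u|| = √((12.4853)² + (0.7574)² + (-19.4853)²) = √(536.132) ≈ 23.1545,  v_1 = u/||u|| ≈ (0.5392, 0.0327, -0.8415) (||v_1|| = 1).

λ_1 = 10.2426,  λ_2 = 7,  λ_3 = 1.7574;  v_1 ≈ (0.5392, 0.0327, -0.8415)


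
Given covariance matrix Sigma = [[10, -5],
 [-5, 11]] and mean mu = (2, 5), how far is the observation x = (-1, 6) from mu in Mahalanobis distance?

Step 1 — centre the observation: (x - mu) = (-3, 1).

Step 2 — invert Sigma. det(Sigma) = 10·11 - (-5)² = 85.
  Sigma^{-1} = (1/det) · [[d, -b], [-b, a]] = [[0.1294, 0.0588],
 [0.0588, 0.1176]].

Step 3 — form the quadratic (x - mu)^T · Sigma^{-1} · (x - mu):
  Sigma^{-1} · (x - mu) = (-0.3294, -0.0588).
  (x - mu)^T · [Sigma^{-1} · (x - mu)] = (-3)·(-0.3294) + (1)·(-0.0588) = 0.9294.

Step 4 — take square root: d = √(0.9294) ≈ 0.9641.

d(x, mu) = √(0.9294) ≈ 0.9641


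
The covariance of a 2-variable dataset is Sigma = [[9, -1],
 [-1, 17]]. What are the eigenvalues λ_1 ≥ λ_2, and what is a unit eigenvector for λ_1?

Step 1 — characteristic polynomial of 2×2 Sigma:
  det(Sigma - λI) = λ² - trace · λ + det = 0.
  trace = 9 + 17 = 26, det = 9·17 - (-1)² = 152.
Step 2 — discriminant:
  Δ = trace² - 4·det = 676 - 608 = 68.
Step 3 — eigenvalues:
  λ = (trace ± √Δ)/2 = (26 ± 8.2462)/2,
  λ_1 = 17.1231,  λ_2 = 8.8769.

Step 4 — unit eigenvector for λ_1: solve (Sigma - λ_1 I)v = 0. First row:
  (9 - 17.1231)·v_x + (-1)·v_y = 0, i.e. (-8.1231)·v_x + (-1)·v_y = 0,
  so v ∝ (b, λ_1 - a) = (-1, 8.1231); multiply by -1 so the first entry is positive: u = (1, -8.1231).
  ||u|| = √((1)² + (-8.1231)²) = √(66.9848) ≈ 8.1844,
  v_1 = u/||u|| ≈ (0.1222, -0.9925) (||v_1|| = 1).

λ_1 = 17.1231,  λ_2 = 8.8769;  v_1 ≈ (0.1222, -0.9925)


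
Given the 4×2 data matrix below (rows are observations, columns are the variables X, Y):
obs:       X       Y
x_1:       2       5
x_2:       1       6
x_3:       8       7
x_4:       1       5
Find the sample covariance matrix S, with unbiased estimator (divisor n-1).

Step 1 — column means:
  mean(X) = (2 + 1 + 8 + 1) / 4 = 12/4 = 3
  mean(Y) = (5 + 6 + 7 + 5) / 4 = 23/4 = 5.75

Step 2 — sample covariance S[i,j] = (1/(n-1)) · Σ_k (x_{k,i} - mean_i) · (x_{k,j} - mean_j), with n-1 = 3.
  S[X,X] = ((-1)·(-1) + (-2)·(-2) + (5)·(5) + (-2)·(-2)) / 3 = 34/3 = 11.3333
  S[X,Y] = ((-1)·(-0.75) + (-2)·(0.25) + (5)·(1.25) + (-2)·(-0.75)) / 3 = 8/3 = 2.6667
  S[Y,Y] = ((-0.75)·(-0.75) + (0.25)·(0.25) + (1.25)·(1.25) + (-0.75)·(-0.75)) / 3 = 2.75/3 = 0.9167

S is symmetric (S[j,i] = S[i,j]). Assembling:

S = [[11.3333, 2.6667],
 [2.6667, 0.9167]]


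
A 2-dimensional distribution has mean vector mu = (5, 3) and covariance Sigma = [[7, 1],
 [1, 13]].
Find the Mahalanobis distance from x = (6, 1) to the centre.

Step 1 — centre the observation: (x - mu) = (1, -2).

Step 2 — invert Sigma. det(Sigma) = 7·13 - (1)² = 90.
  Sigma^{-1} = (1/det) · [[d, -b], [-b, a]] = [[0.1444, -0.0111],
 [-0.0111, 0.0778]].

Step 3 — form the quadratic (x - mu)^T · Sigma^{-1} · (x - mu):
  Sigma^{-1} · (x - mu) = (0.1667, -0.1667).
  (x - mu)^T · [Sigma^{-1} · (x - mu)] = (1)·(0.1667) + (-2)·(-0.1667) = 0.5.

Step 4 — take square root: d = √(0.5) ≈ 0.7071.

d(x, mu) = √(0.5) ≈ 0.7071


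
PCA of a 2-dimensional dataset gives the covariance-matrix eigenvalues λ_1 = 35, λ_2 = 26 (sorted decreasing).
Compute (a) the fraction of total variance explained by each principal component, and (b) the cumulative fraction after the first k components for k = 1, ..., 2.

Step 1 — total variance = trace(Sigma) = Σ λ_i = 35 + 26 = 61.

Step 2 — fraction explained by component i = λ_i / Σ λ:
  PC1: 35/61 = 0.5738
  PC2: 26/61 = 0.4262

Step 3 — cumulative fraction after k components = (λ_1 + ... + λ_k) / Σ λ:
  k = 1: 35/61 = 0.5738
  k = 2: (35 + 26)/61 = 61/61 = 1

Summary (fraction, with percent):

explained: PC1 0.5738 (57.38%), PC2 0.4262 (42.62%);  cumulative: 0.5738, 1


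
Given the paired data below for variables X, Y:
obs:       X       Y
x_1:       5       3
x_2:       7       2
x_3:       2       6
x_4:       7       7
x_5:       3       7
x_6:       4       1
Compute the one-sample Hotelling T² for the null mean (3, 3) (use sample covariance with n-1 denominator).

Step 1 — sample mean vector:
  mean(X) = (5 + 7 + 2 + 7 + 3 + 4) / 6 = 28/6 = 4.6667
  mean(Y) = (3 + 2 + 6 + 7 + 7 + 1) / 6 = 26/6 = 4.3333
  x̄ = (4.6667, 4.3333),  deviation x̄ - mu_0 = (4.6667, 4.3333) - (3, 3) = (1.6667, 1.3333).

Step 2 — sample covariance matrix, S[i,j] = (1/(n-1)) · Σ_k (x_{k,i} - mean_i) · (x_{k,j} - mean_j), divisor n-1 = 5:
  S[X,X] = ((0.3333)·(0.3333) + (2.3333)·(2.3333) + (-2.6667)·(-2.6667) + (2.3333)·(2.3333) + (-1.6667)·(-1.6667) + (-0.6667)·(-0.6667)) / 5 = 21.3333/5 = 4.2667
  S[X,Y] = ((0.3333)·(-1.3333) + (2.3333)·(-2.3333) + (-2.6667)·(1.6667) + (2.3333)·(2.6667) + (-1.6667)·(2.6667) + (-0.6667)·(-3.3333)) / 5 = -6.3333/5 = -1.2667
  S[Y,Y] = ((-1.3333)·(-1.3333) + (-2.3333)·(-2.3333) + (1.6667)·(1.6667) + (2.6667)·(2.6667) + (2.6667)·(2.6667) + (-3.3333)·(-3.3333)) / 5 = 35.3333/5 = 7.0667
  S = [[4.2667, -1.2667],
 [-1.2667, 7.0667]].

Step 3 — invert S. det(S) = 4.2667·7.0667 - (-1.2667)² = 28.5467.
  S^{-1} = (1/det) · [[d, -b], [-b, a]] = [[0.2475, 0.0444],
 [0.0444, 0.1495]].

Step 4 — quadratic form (x̄ - mu_0)^T · S^{-1} · (x̄ - mu_0):
  S^{-1} · (x̄ - mu_0) = (0.4717, 0.2732),
  (x̄ - mu_0)^T · [...] = (1.6667)·(0.4717) + (1.3333)·(0.2732) = 1.1506.

Step 5 — scale by n: T² = 6 · 1.1506 = 6.9033.

T² ≈ 6.9033


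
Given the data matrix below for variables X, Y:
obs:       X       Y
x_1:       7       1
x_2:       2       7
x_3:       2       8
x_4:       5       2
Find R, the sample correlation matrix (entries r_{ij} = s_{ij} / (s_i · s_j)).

Step 1 — column means:
  mean(X) = (7 + 2 + 2 + 5) / 4 = 16/4 = 4
  mean(Y) = (1 + 7 + 8 + 2) / 4 = 18/4 = 4.5

Step 2 — sample variances and covariances s[i,j] = (1/(n-1)) · Σ_k (x_{k,i} - mean_i) · (x_{k,j} - mean_j), with n-1 = 3:
  s[X,X] = ((3)·(3) + (-2)·(-2) + (-2)·(-2) + (1)·(1)) / 3 = 18/3 = 6
  s[X,Y] = ((3)·(-3.5) + (-2)·(2.5) + (-2)·(3.5) + (1)·(-2.5)) / 3 = -25/3 = -8.3333
  s[Y,Y] = ((-3.5)·(-3.5) + (2.5)·(2.5) + (3.5)·(3.5) + (-2.5)·(-2.5)) / 3 = 37/3 = 12.3333
  Sample standard deviations s_i = √(s[i,i]):
  s(X) = √(6) = 2.4495
  s(Y) = √(12.3333) = 3.5119

Step 3 — r_{ij} = s_{ij} / (s_i · s_j):
  r[X,X] = 1 (diagonal).
  r[X,Y] = -8.3333 / (2.4495 · 3.5119) = -8.3333 / 8.6023 = -0.9687
  r[Y,Y] = 1 (diagonal).

R is symmetric with unit diagonal. Assembling:

R = [[1, -0.9687],
 [-0.9687, 1]]


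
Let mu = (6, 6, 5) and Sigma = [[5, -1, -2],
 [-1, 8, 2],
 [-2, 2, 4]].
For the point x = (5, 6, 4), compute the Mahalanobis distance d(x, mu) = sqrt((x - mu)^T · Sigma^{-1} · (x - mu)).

Step 1 — centre the observation: (x - mu) = (-1, 0, -1).

Step 2 — invert Sigma (cofactor / det for 3×3, or solve directly):
  Sigma^{-1} = [[0.25, 0, 0.125],
 [0, 0.1429, -0.0714],
 [0.125, -0.0714, 0.3482]].

Step 3 — form the quadratic (x - mu)^T · Sigma^{-1} · (x - mu):
  Sigma^{-1} · (x - mu) = (-0.375, 0.0714, -0.4732).
  (x - mu)^T · [Sigma^{-1} · (x - mu)] = (-1)·(-0.375) + (0)·(0.0714) + (-1)·(-0.4732) = 0.8482.

Step 4 — take square root: d = √(0.8482) ≈ 0.921.

d(x, mu) = √(0.8482) ≈ 0.921


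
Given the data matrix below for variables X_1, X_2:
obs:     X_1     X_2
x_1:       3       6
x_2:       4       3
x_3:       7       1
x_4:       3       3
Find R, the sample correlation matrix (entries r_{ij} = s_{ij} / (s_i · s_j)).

Step 1 — column means:
  mean(X_1) = (3 + 4 + 7 + 3) / 4 = 17/4 = 4.25
  mean(X_2) = (6 + 3 + 1 + 3) / 4 = 13/4 = 3.25

Step 2 — sample variances and covariances s[i,j] = (1/(n-1)) · Σ_k (x_{k,i} - mean_i) · (x_{k,j} - mean_j), with n-1 = 3:
  s[X_1,X_1] = ((-1.25)·(-1.25) + (-0.25)·(-0.25) + (2.75)·(2.75) + (-1.25)·(-1.25)) / 3 = 10.75/3 = 3.5833
  s[X_1,X_2] = ((-1.25)·(2.75) + (-0.25)·(-0.25) + (2.75)·(-2.25) + (-1.25)·(-0.25)) / 3 = -9.25/3 = -3.0833
  s[X_2,X_2] = ((2.75)·(2.75) + (-0.25)·(-0.25) + (-2.25)·(-2.25) + (-0.25)·(-0.25)) / 3 = 12.75/3 = 4.25
  Sample standard deviations s_i = √(s[i,i]):
  s(X_1) = √(3.5833) = 1.893
  s(X_2) = √(4.25) = 2.0616

Step 3 — r_{ij} = s_{ij} / (s_i · s_j):
  r[X_1,X_1] = 1 (diagonal).
  r[X_1,X_2] = -3.0833 / (1.893 · 2.0616) = -3.0833 / 3.9025 = -0.7901
  r[X_2,X_2] = 1 (diagonal).

R is symmetric with unit diagonal. Assembling:

R = [[1, -0.7901],
 [-0.7901, 1]]


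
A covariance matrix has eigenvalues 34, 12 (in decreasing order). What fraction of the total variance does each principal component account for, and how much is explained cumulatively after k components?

Step 1 — total variance = trace(Sigma) = Σ λ_i = 34 + 12 = 46.

Step 2 — fraction explained by component i = λ_i / Σ λ:
  PC1: 34/46 = 0.7391
  PC2: 12/46 = 0.2609

Step 3 — cumulative fraction after k components = (λ_1 + ... + λ_k) / Σ λ:
  k = 1: 34/46 = 0.7391
  k = 2: (34 + 12)/46 = 46/46 = 1

Summary (fraction, with percent):

explained: PC1 0.7391 (73.91%), PC2 0.2609 (26.09%);  cumulative: 0.7391, 1


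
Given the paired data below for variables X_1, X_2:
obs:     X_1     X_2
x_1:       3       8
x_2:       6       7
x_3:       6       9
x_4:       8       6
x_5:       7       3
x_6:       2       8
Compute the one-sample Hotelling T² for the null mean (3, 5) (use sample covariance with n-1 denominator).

Step 1 — sample mean vector:
  mean(X_1) = (3 + 6 + 6 + 8 + 7 + 2) / 6 = 32/6 = 5.3333
  mean(X_2) = (8 + 7 + 9 + 6 + 3 + 8) / 6 = 41/6 = 6.8333
  x̄ = (5.3333, 6.8333),  deviation x̄ - mu_0 = (5.3333, 6.8333) - (3, 5) = (2.3333, 1.8333).

Step 2 — sample covariance matrix, S[i,j] = (1/(n-1)) · Σ_k (x_{k,i} - mean_i) · (x_{k,j} - mean_j), divisor n-1 = 5:
  S[X_1,X_1] = ((-2.3333)·(-2.3333) + (0.6667)·(0.6667) + (0.6667)·(0.6667) + (2.6667)·(2.6667) + (1.6667)·(1.6667) + (-3.3333)·(-3.3333)) / 5 = 27.3333/5 = 5.4667
  S[X_1,X_2] = ((-2.3333)·(1.1667) + (0.6667)·(0.1667) + (0.6667)·(2.1667) + (2.6667)·(-0.8333) + (1.6667)·(-3.8333) + (-3.3333)·(1.1667)) / 5 = -13.6667/5 = -2.7333
  S[X_2,X_2] = ((1.1667)·(1.1667) + (0.1667)·(0.1667) + (2.1667)·(2.1667) + (-0.8333)·(-0.8333) + (-3.8333)·(-3.8333) + (1.1667)·(1.1667)) / 5 = 22.8333/5 = 4.5667
  S = [[5.4667, -2.7333],
 [-2.7333, 4.5667]].

Step 3 — invert S. det(S) = 5.4667·4.5667 - (-2.7333)² = 17.4933.
  S^{-1} = (1/det) · [[d, -b], [-b, a]] = [[0.2611, 0.1562],
 [0.1562, 0.3125]].

Step 4 — quadratic form (x̄ - mu_0)^T · S^{-1} · (x̄ - mu_0):
  S^{-1} · (x̄ - mu_0) = (0.8956, 0.9375),
  (x̄ - mu_0)^T · [...] = (2.3333)·(0.8956) + (1.8333)·(0.9375) = 3.8084.

Step 5 — scale by n: T² = 6 · 3.8084 = 22.8506.

T² ≈ 22.8506


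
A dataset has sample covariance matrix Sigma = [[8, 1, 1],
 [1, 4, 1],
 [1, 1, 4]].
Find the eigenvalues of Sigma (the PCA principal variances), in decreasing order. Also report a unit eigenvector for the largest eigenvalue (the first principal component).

Step 1 — characteristic polynomial p(λ) = det(λI - Sigma) = λ³ - tr·λ² + c_1·λ - det, where tr = trace, c_1 = sum of the principal 2×2 minors, det = det(Sigma):
  tr = 8 + 4 + 4 = 16,
  c_1 = (8·4 - (1)²) + (8·4 - (1)²) + (4·4 - (1)²) = 31 + 31 + 15 = 77,
  det = 8·(4·4 - (1)²) - (1)·((1)·4 - (1)·(1)) + (1)·((1)·(1) - 4·(1)) = 8·(15) - (1)·(3) + (1)·(-3) = 114.
  So p(λ) = λ³ - 16λ² + 77λ - 114.
Step 2 — look for an integer root (rational root theorem: any rational root is an integer divisor of 114). Testing λ = 3:
  p(3) = 27 - 144 + 231 - 114 = 0  ✓
  Dividing out (λ - 3): p(λ) = (λ - 3)(λ² - 13λ + 38).
Step 3 — remaining eigenvalues from the quadratic λ² - 13λ + 38 = 0:
  Δ = 13² - 4·38 = 169 - 152 = 17,  λ = (13 ± √17)/2 = (13 ± 4.1231)/2 ≈ 8.5616 or 4.4384.
  Sorted: λ_1 = 8.5616,  λ_2 = 4.4384,  λ_3 = 3  (check: sum = 16 = tr ✓).

Step 4 — unit eigenvector for λ_1 ≈ 8.5616: v spans the null space of (Sigma - λ_1 I), whose rows are
  r_1 = (-0.5616, 1, 1),  r_2 = (1, -4.5616, 1),  r_3 = (1, 1, -4.5616).
  v is orthogonal to every row, so take v ∝ r_1 × r_2 = ((1)·(1) - (1)·(-4.5616), (1)·(1) - (-0.5616)·(1), (-0.5616)·(-4.5616) - (1)·(1)) ≈ (5.5616, 1.5616, 1.5616).
  Let u = (5.5616, 1.5616, 1.5616).
  ||u|| = √((5.5616)² + (1.5616)² + (1.5616)²) = √(35.8078) ≈ 5.984,  v_1 = u/||u|| ≈ (0.9294, 0.261, 0.261) (||v_1|| = 1).

λ_1 = 8.5616,  λ_2 = 4.4384,  λ_3 = 3;  v_1 ≈ (0.9294, 0.261, 0.261)


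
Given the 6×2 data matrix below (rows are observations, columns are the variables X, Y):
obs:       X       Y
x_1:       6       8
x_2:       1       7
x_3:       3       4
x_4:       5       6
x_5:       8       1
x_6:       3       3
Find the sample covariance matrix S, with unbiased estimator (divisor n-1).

Step 1 — column means:
  mean(X) = (6 + 1 + 3 + 5 + 8 + 3) / 6 = 26/6 = 4.3333
  mean(Y) = (8 + 7 + 4 + 6 + 1 + 3) / 6 = 29/6 = 4.8333

Step 2 — sample covariance S[i,j] = (1/(n-1)) · Σ_k (x_{k,i} - mean_i) · (x_{k,j} - mean_j), with n-1 = 5.
  S[X,X] = ((1.6667)·(1.6667) + (-3.3333)·(-3.3333) + (-1.3333)·(-1.3333) + (0.6667)·(0.6667) + (3.6667)·(3.6667) + (-1.3333)·(-1.3333)) / 5 = 31.3333/5 = 6.2667
  S[X,Y] = ((1.6667)·(3.1667) + (-3.3333)·(2.1667) + (-1.3333)·(-0.8333) + (0.6667)·(1.1667) + (3.6667)·(-3.8333) + (-1.3333)·(-1.8333)) / 5 = -11.6667/5 = -2.3333
  S[Y,Y] = ((3.1667)·(3.1667) + (2.1667)·(2.1667) + (-0.8333)·(-0.8333) + (1.1667)·(1.1667) + (-3.8333)·(-3.8333) + (-1.8333)·(-1.8333)) / 5 = 34.8333/5 = 6.9667

S is symmetric (S[j,i] = S[i,j]). Assembling:

S = [[6.2667, -2.3333],
 [-2.3333, 6.9667]]


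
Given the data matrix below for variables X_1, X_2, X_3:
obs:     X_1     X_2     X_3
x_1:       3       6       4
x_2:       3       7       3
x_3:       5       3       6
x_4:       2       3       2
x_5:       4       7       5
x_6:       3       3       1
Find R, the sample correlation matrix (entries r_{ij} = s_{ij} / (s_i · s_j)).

Step 1 — column means:
  mean(X_1) = (3 + 3 + 5 + 2 + 4 + 3) / 6 = 20/6 = 3.3333
  mean(X_2) = (6 + 7 + 3 + 3 + 7 + 3) / 6 = 29/6 = 4.8333
  mean(X_3) = (4 + 3 + 6 + 2 + 5 + 1) / 6 = 21/6 = 3.5

Step 2 — sample variances and covariances s[i,j] = (1/(n-1)) · Σ_k (x_{k,i} - mean_i) · (x_{k,j} - mean_j), with n-1 = 5:
  s[X_1,X_1] = ((-0.3333)·(-0.3333) + (-0.3333)·(-0.3333) + (1.6667)·(1.6667) + (-1.3333)·(-1.3333) + (0.6667)·(0.6667) + (-0.3333)·(-0.3333)) / 5 = 5.3333/5 = 1.0667
  s[X_1,X_2] = ((-0.3333)·(1.1667) + (-0.3333)·(2.1667) + (1.6667)·(-1.8333) + (-1.3333)·(-1.8333) + (0.6667)·(2.1667) + (-0.3333)·(-1.8333)) / 5 = 0.3333/5 = 0.0667
  s[X_1,X_3] = ((-0.3333)·(0.5) + (-0.3333)·(-0.5) + (1.6667)·(2.5) + (-1.3333)·(-1.5) + (0.6667)·(1.5) + (-0.3333)·(-2.5)) / 5 = 8/5 = 1.6
  s[X_2,X_2] = ((1.1667)·(1.1667) + (2.1667)·(2.1667) + (-1.8333)·(-1.8333) + (-1.8333)·(-1.8333) + (2.1667)·(2.1667) + (-1.8333)·(-1.8333)) / 5 = 20.8333/5 = 4.1667
  s[X_2,X_3] = ((1.1667)·(0.5) + (2.1667)·(-0.5) + (-1.8333)·(2.5) + (-1.8333)·(-1.5) + (2.1667)·(1.5) + (-1.8333)·(-2.5)) / 5 = 5.5/5 = 1.1
  s[X_3,X_3] = ((0.5)·(0.5) + (-0.5)·(-0.5) + (2.5)·(2.5) + (-1.5)·(-1.5) + (1.5)·(1.5) + (-2.5)·(-2.5)) / 5 = 17.5/5 = 3.5
  Sample standard deviations s_i = √(s[i,i]):
  s(X_1) = √(1.0667) = 1.0328
  s(X_2) = √(4.1667) = 2.0412
  s(X_3) = √(3.5) = 1.8708

Step 3 — r_{ij} = s_{ij} / (s_i · s_j):
  r[X_1,X_1] = 1 (diagonal).
  r[X_1,X_2] = 0.0667 / (1.0328 · 2.0412) = 0.0667 / 2.1082 = 0.0316
  r[X_1,X_3] = 1.6 / (1.0328 · 1.8708) = 1.6 / 1.9322 = 0.8281
  r[X_2,X_2] = 1 (diagonal).
  r[X_2,X_3] = 1.1 / (2.0412 · 1.8708) = 1.1 / 3.8188 = 0.288
  r[X_3,X_3] = 1 (diagonal).

R is symmetric with unit diagonal. Assembling:

R = [[1, 0.0316, 0.8281],
 [0.0316, 1, 0.288],
 [0.8281, 0.288, 1]]


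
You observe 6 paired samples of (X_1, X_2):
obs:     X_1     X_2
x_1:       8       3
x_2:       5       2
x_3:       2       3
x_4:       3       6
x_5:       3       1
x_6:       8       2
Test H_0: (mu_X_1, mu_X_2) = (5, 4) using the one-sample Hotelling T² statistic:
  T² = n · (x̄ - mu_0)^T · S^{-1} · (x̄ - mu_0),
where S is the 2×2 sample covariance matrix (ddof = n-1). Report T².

Step 1 — sample mean vector:
  mean(X_1) = (8 + 5 + 2 + 3 + 3 + 8) / 6 = 29/6 = 4.8333
  mean(X_2) = (3 + 2 + 3 + 6 + 1 + 2) / 6 = 17/6 = 2.8333
  x̄ = (4.8333, 2.8333),  deviation x̄ - mu_0 = (4.8333, 2.8333) - (5, 4) = (-0.1667, -1.1667).

Step 2 — sample covariance matrix, S[i,j] = (1/(n-1)) · Σ_k (x_{k,i} - mean_i) · (x_{k,j} - mean_j), divisor n-1 = 5:
  S[X_1,X_1] = ((3.1667)·(3.1667) + (0.1667)·(0.1667) + (-2.8333)·(-2.8333) + (-1.8333)·(-1.8333) + (-1.8333)·(-1.8333) + (3.1667)·(3.1667)) / 5 = 34.8333/5 = 6.9667
  S[X_1,X_2] = ((3.1667)·(0.1667) + (0.1667)·(-0.8333) + (-2.8333)·(0.1667) + (-1.8333)·(3.1667) + (-1.8333)·(-1.8333) + (3.1667)·(-0.8333)) / 5 = -5.1667/5 = -1.0333
  S[X_2,X_2] = ((0.1667)·(0.1667) + (-0.8333)·(-0.8333) + (0.1667)·(0.1667) + (3.1667)·(3.1667) + (-1.8333)·(-1.8333) + (-0.8333)·(-0.8333)) / 5 = 14.8333/5 = 2.9667
  S = [[6.9667, -1.0333],
 [-1.0333, 2.9667]].

Step 3 — invert S. det(S) = 6.9667·2.9667 - (-1.0333)² = 19.6.
  S^{-1} = (1/det) · [[d, -b], [-b, a]] = [[0.1514, 0.0527],
 [0.0527, 0.3554]].

Step 4 — quadratic form (x̄ - mu_0)^T · S^{-1} · (x̄ - mu_0):
  S^{-1} · (x̄ - mu_0) = (-0.0867, -0.4235),
  (x̄ - mu_0)^T · [...] = (-0.1667)·(-0.0867) + (-1.1667)·(-0.4235) = 0.5085.

Step 5 — scale by n: T² = 6 · 0.5085 = 3.051.

T² ≈ 3.051


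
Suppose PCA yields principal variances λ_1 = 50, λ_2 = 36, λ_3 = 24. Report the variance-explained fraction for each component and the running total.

Step 1 — total variance = trace(Sigma) = Σ λ_i = 50 + 36 + 24 = 110.

Step 2 — fraction explained by component i = λ_i / Σ λ:
  PC1: 50/110 = 0.4545
  PC2: 36/110 = 0.3273
  PC3: 24/110 = 0.2182

Step 3 — cumulative fraction after k components = (λ_1 + ... + λ_k) / Σ λ:
  k = 1: 50/110 = 0.4545
  k = 2: (50 + 36)/110 = 86/110 = 0.7818
  k = 3: (50 + 36 + 24)/110 = 110/110 = 1

Summary (fraction, with percent):

explained: PC1 0.4545 (45.45%), PC2 0.3273 (32.73%), PC3 0.2182 (21.82%);  cumulative: 0.4545, 0.7818, 1


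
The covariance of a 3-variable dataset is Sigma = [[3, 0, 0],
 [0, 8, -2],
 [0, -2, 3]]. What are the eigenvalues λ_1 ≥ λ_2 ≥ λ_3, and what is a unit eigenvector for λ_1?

Step 1 — characteristic polynomial p(λ) = det(λI - Sigma) = λ³ - tr·λ² + c_1·λ - det, where tr = trace, c_1 = sum of the principal 2×2 minors, det = det(Sigma):
  tr = 3 + 8 + 3 = 14,
  c_1 = (3·8 - (0)²) + (3·3 - (0)²) + (8·3 - (-2)²) = 24 + 9 + 20 = 53,
  det = 3·(8·3 - (-2)²) - (0)·((0)·3 - (-2)·(0)) + (0)·((0)·(-2) - 8·(0)) = 3·(20) - (0)·(0) + (0)·(0) = 60.
  So p(λ) = λ³ - 14λ² + 53λ - 60.
Step 2 — look for an integer root (rational root theorem: any rational root is an integer divisor of 60). Testing λ = 3:
  p(3) = 27 - 126 + 159 - 60 = 0  ✓
  Dividing out (λ - 3): p(λ) = (λ - 3)(λ² - 11λ + 20).
Step 3 — remaining eigenvalues from the quadratic λ² - 11λ + 20 = 0:
  Δ = 11² - 4·20 = 121 - 80 = 41,  λ = (11 ± √41)/2 = (11 ± 6.4031)/2 ≈ 8.7016 or 2.2984.
  Sorted: λ_1 = 8.7016,  λ_2 = 3,  λ_3 = 2.2984  (check: sum = 14 = tr ✓).

Step 4 — unit eigenvector for λ_1 ≈ 8.7016: v spans the null space of (Sigma - λ_1 I), whose rows are
  r_1 = (-5.7016, 0, 0),  r_2 = (0, -0.7016, -2),  r_3 = (0, -2, -5.7016).
  v is orthogonal to every row, so take v ∝ r_1 × r_2 = ((0)·(-2) - (0)·(-0.7016), (0)·(0) - (-5.7016)·(-2), (-5.7016)·(-0.7016) - (0)·(0)) ≈ (0, -11.4031, 4).
  Rescale (multiply by -1 so the first nonzero entry is positive): u = (0, 11.4031, -4).
  ||u|| = √((0)² + (11.4031)² + (-4)²) = √(146.0312) ≈ 12.0843,  v_1 = u/||u|| ≈ (0, 0.9436, -0.331) (||v_1|| = 1).

λ_1 = 8.7016,  λ_2 = 3,  λ_3 = 2.2984;  v_1 ≈ (0, 0.9436, -0.331)
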